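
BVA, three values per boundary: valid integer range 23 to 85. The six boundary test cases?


Range: [23, 85]
Boundaries: just below min, min, min+1, max-1, max, just above max
Values: [22, 23, 24, 84, 85, 86]

[22, 23, 24, 84, 85, 86]


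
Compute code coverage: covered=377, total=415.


Coverage = covered / total * 100
Coverage = 377 / 415 * 100
Coverage = 90.84%

90.84%


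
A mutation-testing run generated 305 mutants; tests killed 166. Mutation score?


Mutation score = killed / total * 100
Mutation score = 166 / 305 * 100
Mutation score = 54.43%

54.43%


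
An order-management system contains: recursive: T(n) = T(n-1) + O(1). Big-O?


Reasoning: linear recursion with constant work per frame
Complexity: O(n)

O(n)


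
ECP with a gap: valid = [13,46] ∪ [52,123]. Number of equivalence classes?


Valid ranges: [13,46] and [52,123]
Class 1: x < 13 — invalid
Class 2: 13 ≤ x ≤ 46 — valid
Class 3: 46 < x < 52 — invalid (gap between ranges)
Class 4: 52 ≤ x ≤ 123 — valid
Class 5: x > 123 — invalid
Total equivalence classes: 5

5 equivalence classes


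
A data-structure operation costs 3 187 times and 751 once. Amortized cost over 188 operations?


Formula: Amortized cost = Total cost / Operations
Total cost = (187 * 3) + (1 * 751)
Total cost = 561 + 751 = 1312
Amortized = 1312 / 188 = 6.9787

6.9787


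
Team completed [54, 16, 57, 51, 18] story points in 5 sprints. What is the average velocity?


Formula: Avg velocity = Total points / Number of sprints
Points: [54, 16, 57, 51, 18]
Sum = 54 + 16 + 57 + 51 + 18 = 196
Avg velocity = 196 / 5 = 39.2 points/sprint

39.2 points/sprint


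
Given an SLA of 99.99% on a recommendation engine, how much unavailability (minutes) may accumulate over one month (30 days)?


Formula: allowed downtime = period * (100 - SLA) / 100
Period (month (30 days)) = 43200 minutes
Unavailability fraction = (100 - 99.99) / 100
Allowed downtime = 43200 * (100 - 99.99) / 100
Allowed downtime = 4.32 minutes

4.32 minutes


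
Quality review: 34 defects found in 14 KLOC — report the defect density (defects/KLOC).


Defect density = defects / KLOC
Defect density = 34 / 14
Defect density = 2.429 defects/KLOC

2.429 defects/KLOC


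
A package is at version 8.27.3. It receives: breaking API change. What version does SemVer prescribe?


Current: 8.27.3
Change category: 'breaking API change' → major bump
SemVer rule: major bump → increment MAJOR, reset MINOR and PATCH to 0
New: 9.0.0

9.0.0


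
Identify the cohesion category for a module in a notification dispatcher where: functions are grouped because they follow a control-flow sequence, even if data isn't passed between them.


Reasoning: Grouped by order of execution within a routine, not by data flow
Type: Procedural cohesion

Procedural cohesion


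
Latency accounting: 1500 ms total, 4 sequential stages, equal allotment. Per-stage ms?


Formula: per_stage = total_budget / stages
per_stage = 1500 / 4
per_stage = 375.0 ms

375.0 ms


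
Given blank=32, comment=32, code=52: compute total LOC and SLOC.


Total LOC = blank + comment + code
Total LOC = 32 + 32 + 52 = 116
SLOC (source only) = code = 52

Total LOC: 116, SLOC: 52


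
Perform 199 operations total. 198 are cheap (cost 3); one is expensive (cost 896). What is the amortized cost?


Formula: Amortized cost = Total cost / Operations
Total cost = (198 * 3) + (1 * 896)
Total cost = 594 + 896 = 1490
Amortized = 1490 / 199 = 7.4874

7.4874


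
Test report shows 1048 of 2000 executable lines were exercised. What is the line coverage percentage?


Coverage = covered / total * 100
Coverage = 1048 / 2000 * 100
Coverage = 52.4%

52.4%


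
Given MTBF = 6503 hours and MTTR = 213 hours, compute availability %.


Availability = MTBF / (MTBF + MTTR)
Availability = 6503 / (6503 + 213)
Availability = 6503 / 6716
Availability = 96.8285%

96.8285%


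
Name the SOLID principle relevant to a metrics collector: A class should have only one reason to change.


This describes the Single Responsibility Principle (SRP)

Single Responsibility Principle (SRP)


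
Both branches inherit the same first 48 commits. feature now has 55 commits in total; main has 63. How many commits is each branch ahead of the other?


Common ancestor: commit #48
feature commits after divergence: 55 - 48 = 7
main commits after divergence: 63 - 48 = 15
feature is 7 commits ahead of main
main is 15 commits ahead of feature

feature ahead: 7, main ahead: 15


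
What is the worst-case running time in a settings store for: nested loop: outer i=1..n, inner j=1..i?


Reasoning: triangle: n(n+1)/2 ~ n^2/2
Complexity: O(n^2)

O(n^2)


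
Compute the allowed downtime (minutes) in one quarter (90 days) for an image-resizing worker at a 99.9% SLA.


Formula: allowed downtime = period * (100 - SLA) / 100
Period (quarter (90 days)) = 129600 minutes
Unavailability fraction = (100 - 99.9) / 100
Allowed downtime = 129600 * (100 - 99.9) / 100
Allowed downtime = 129.6 minutes

129.6 minutes


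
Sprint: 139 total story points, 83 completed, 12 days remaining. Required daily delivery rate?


Formula: Required rate = Remaining points / Days left
Remaining = 139 - 83 = 56 points
Required rate = 56 / 12 = 4.67 points/day

4.67 points/day


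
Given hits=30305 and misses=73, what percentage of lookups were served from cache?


Formula: hit rate = hits / (hits + misses) * 100
hit rate = 30305 / (30305 + 73) * 100
hit rate = 30305 / 30378 * 100
hit rate = 99.76%

99.76%


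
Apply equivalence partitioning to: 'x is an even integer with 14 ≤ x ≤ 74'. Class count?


Constraint: even integers in [14, 74]
Class 1: x < 14 — out-of-range invalid
Class 2: x in [14,74] but odd — wrong type invalid
Class 3: x in [14,74] and even — valid
Class 4: x > 74 — out-of-range invalid
Total equivalence classes: 4

4 equivalence classes


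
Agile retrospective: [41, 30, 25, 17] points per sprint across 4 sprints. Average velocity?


Formula: Avg velocity = Total points / Number of sprints
Points: [41, 30, 25, 17]
Sum = 41 + 30 + 25 + 17 = 113
Avg velocity = 113 / 4 = 28.25 points/sprint

28.25 points/sprint


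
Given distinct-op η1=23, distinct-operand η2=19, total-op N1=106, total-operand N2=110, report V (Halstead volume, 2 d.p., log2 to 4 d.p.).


Formula: V = N * log2(η), where N = N1 + N2 and η = η1 + η2
η = 23 + 19 = 42
N = 106 + 110 = 216
log2(42) ≈ 5.3923
V = 216 * 5.3923 = 1164.74

1164.74


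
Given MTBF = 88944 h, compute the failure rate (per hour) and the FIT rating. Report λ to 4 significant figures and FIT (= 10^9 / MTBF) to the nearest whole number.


Formula: λ = 1 / MTBF; FIT = λ × 1e9 = 1e9 / MTBF
λ = 1 / 88944 ≈ 1.124e-05 failures/hour
FIT = 1e9 / 88944 ≈ 11243 failures per 1e9 hours (nearest whole number)

λ = 1.124e-05 /h, FIT = 11243


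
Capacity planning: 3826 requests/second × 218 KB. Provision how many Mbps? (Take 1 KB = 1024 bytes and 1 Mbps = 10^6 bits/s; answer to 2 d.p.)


Formula: Mbps = payload_bytes * RPS * 8 / 1e6
Payload per request = 218 KB = 218 * 1024 = 223232 bytes
Total bytes/sec = 223232 * 3826 = 854085632
Total bits/sec = 854085632 * 8 = 6832685056
Mbps = 6832685056 / 1e6 = 6832.69

6832.69 Mbps


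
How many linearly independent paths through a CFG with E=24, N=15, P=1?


Formula: V(G) = E - N + 2P
V(G) = 24 - 15 + 2*1
V(G) = 9 + 2
V(G) = 11

11


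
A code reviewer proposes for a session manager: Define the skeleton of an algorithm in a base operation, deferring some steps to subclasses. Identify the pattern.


This matches the Template Method pattern

Template Method


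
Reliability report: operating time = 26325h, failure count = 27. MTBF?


Formula: MTBF = Total operating time / Number of failures
MTBF = 26325 / 27
MTBF = 975.0 hours

975.0 hours


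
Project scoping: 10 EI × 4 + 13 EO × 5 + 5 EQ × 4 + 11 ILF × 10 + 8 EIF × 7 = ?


UFP = EI*4 + EO*5 + EQ*4 + ILF*10 + EIF*7
UFP = 10*4 + 13*5 + 5*4 + 11*10 + 8*7
UFP = 40 + 65 + 20 + 110 + 56
UFP = 291

291


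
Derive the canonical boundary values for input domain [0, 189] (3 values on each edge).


Range: [0, 189]
Boundaries: just below min, min, min+1, max-1, max, just above max
Values: [-1, 0, 1, 188, 189, 190]

[-1, 0, 1, 188, 189, 190]


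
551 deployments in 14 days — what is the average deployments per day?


Formula: deployments per day = releases / days
= 551 / 14
= 39.357 deploys/day
(equivalently, 275.5 deploys/week)

39.357 deploys/day


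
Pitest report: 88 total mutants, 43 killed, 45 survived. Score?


Mutation score = killed / total * 100
Mutation score = 43 / 88 * 100
Mutation score = 48.86%

48.86%


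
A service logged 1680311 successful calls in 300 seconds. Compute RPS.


Formula: throughput = requests / seconds
throughput = 1680311 / 300
throughput = 5601.04 requests/second

5601.04 requests/second


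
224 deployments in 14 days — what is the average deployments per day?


Formula: deployments per day = releases / days
= 224 / 14
= 16.0 deploys/day
(equivalently, 112.0 deploys/week)

16.0 deploys/day


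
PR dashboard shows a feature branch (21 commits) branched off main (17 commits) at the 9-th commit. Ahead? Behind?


Common ancestor: commit #9
feature commits after divergence: 21 - 9 = 12
main commits after divergence: 17 - 9 = 8
feature is 12 commits ahead of main
main is 8 commits ahead of feature

feature ahead: 12, main ahead: 8


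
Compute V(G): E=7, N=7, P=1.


Formula: V(G) = E - N + 2P
V(G) = 7 - 7 + 2*1
V(G) = 0 + 2
V(G) = 2

2


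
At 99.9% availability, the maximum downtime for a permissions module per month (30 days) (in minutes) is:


Formula: allowed downtime = period * (100 - SLA) / 100
Period (month (30 days)) = 43200 minutes
Unavailability fraction = (100 - 99.9) / 100
Allowed downtime = 43200 * (100 - 99.9) / 100
Allowed downtime = 43.2 minutes

43.2 minutes


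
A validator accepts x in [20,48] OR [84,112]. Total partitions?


Valid ranges: [20,48] and [84,112]
Class 1: x < 20 — invalid
Class 2: 20 ≤ x ≤ 48 — valid
Class 3: 48 < x < 84 — invalid (gap between ranges)
Class 4: 84 ≤ x ≤ 112 — valid
Class 5: x > 112 — invalid
Total equivalence classes: 5

5 equivalence classes


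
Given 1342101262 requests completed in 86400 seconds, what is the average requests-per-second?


Formula: throughput = requests / seconds
throughput = 1342101262 / 86400
throughput = 15533.58 requests/second

15533.58 requests/second


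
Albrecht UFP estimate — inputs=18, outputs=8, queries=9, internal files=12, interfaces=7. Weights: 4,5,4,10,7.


UFP = EI*4 + EO*5 + EQ*4 + ILF*10 + EIF*7
UFP = 18*4 + 8*5 + 9*4 + 12*10 + 7*7
UFP = 72 + 40 + 36 + 120 + 49
UFP = 317

317


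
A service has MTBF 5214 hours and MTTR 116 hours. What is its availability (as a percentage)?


Availability = MTBF / (MTBF + MTTR)
Availability = 5214 / (5214 + 116)
Availability = 5214 / 5330
Availability = 97.8236%

97.8236%


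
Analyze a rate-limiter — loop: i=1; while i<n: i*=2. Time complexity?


Reasoning: i doubles each step so iterations are log2(n)
Complexity: O(log n)

O(log n)


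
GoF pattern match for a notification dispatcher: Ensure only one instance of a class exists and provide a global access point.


This matches the Singleton pattern

Singleton


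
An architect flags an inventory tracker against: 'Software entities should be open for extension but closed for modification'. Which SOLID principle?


This describes the Open/Closed Principle (OCP)

Open/Closed Principle (OCP)


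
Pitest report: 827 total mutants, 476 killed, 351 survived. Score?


Mutation score = killed / total * 100
Mutation score = 476 / 827 * 100
Mutation score = 57.56%

57.56%


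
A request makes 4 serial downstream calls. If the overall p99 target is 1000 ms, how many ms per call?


Formula: per_stage = total_budget / stages
per_stage = 1000 / 4
per_stage = 250.0 ms

250.0 ms


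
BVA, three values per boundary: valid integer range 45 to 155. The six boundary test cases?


Range: [45, 155]
Boundaries: just below min, min, min+1, max-1, max, just above max
Values: [44, 45, 46, 154, 155, 156]

[44, 45, 46, 154, 155, 156]


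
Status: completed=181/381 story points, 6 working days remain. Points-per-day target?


Formula: Required rate = Remaining points / Days left
Remaining = 381 - 181 = 200 points
Required rate = 200 / 6 = 33.33 points/day

33.33 points/day


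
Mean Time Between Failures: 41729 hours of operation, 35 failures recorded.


Formula: MTBF = Total operating time / Number of failures
MTBF = 41729 / 35
MTBF = 1192.26 hours

1192.26 hours


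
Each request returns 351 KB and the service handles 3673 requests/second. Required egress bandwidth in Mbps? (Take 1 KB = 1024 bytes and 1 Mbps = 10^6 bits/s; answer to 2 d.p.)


Formula: Mbps = payload_bytes * RPS * 8 / 1e6
Payload per request = 351 KB = 351 * 1024 = 359424 bytes
Total bytes/sec = 359424 * 3673 = 1320164352
Total bits/sec = 1320164352 * 8 = 10561314816
Mbps = 10561314816 / 1e6 = 10561.31

10561.31 Mbps


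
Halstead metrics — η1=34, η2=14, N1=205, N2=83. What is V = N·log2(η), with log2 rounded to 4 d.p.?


Formula: V = N * log2(η), where N = N1 + N2 and η = η1 + η2
η = 34 + 14 = 48
N = 205 + 83 = 288
log2(48) ≈ 5.5850
V = 288 * 5.5850 = 1608.48

1608.48


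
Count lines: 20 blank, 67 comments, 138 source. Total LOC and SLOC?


Total LOC = blank + comment + code
Total LOC = 20 + 67 + 138 = 225
SLOC (source only) = code = 138

Total LOC: 225, SLOC: 138


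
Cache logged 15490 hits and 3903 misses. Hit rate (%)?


Formula: hit rate = hits / (hits + misses) * 100
hit rate = 15490 / (15490 + 3903) * 100
hit rate = 15490 / 19393 * 100
hit rate = 79.87%

79.87%


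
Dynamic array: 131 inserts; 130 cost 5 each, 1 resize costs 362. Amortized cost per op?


Formula: Amortized cost = Total cost / Operations
Total cost = (130 * 5) + (1 * 362)
Total cost = 650 + 362 = 1012
Amortized = 1012 / 131 = 7.7252

7.7252


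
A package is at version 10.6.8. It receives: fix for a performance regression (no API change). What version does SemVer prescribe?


Current: 10.6.8
Change category: 'fix for a performance regression (no API change)' → patch bump
SemVer rule: patch bump → increment PATCH (MAJOR and MINOR unchanged)
New: 10.6.9

10.6.9


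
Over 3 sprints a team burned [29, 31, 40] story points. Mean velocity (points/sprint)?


Formula: Avg velocity = Total points / Number of sprints
Points: [29, 31, 40]
Sum = 29 + 31 + 40 = 100
Avg velocity = 100 / 3 = 33.33 points/sprint

33.33 points/sprint


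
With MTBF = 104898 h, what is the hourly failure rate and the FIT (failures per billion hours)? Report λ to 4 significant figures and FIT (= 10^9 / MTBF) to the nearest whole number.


Formula: λ = 1 / MTBF; FIT = λ × 1e9 = 1e9 / MTBF
λ = 1 / 104898 ≈ 9.533e-06 failures/hour
FIT = 1e9 / 104898 ≈ 9533 failures per 1e9 hours (nearest whole number)

λ = 9.533e-06 /h, FIT = 9533


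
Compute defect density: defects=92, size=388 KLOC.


Defect density = defects / KLOC
Defect density = 92 / 388
Defect density = 0.237 defects/KLOC

0.237 defects/KLOC


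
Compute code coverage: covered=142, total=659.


Coverage = covered / total * 100
Coverage = 142 / 659 * 100
Coverage = 21.55%

21.55%


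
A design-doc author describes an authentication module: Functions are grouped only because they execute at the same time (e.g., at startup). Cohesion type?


Reasoning: Related by timing only
Type: Temporal cohesion

Temporal cohesion


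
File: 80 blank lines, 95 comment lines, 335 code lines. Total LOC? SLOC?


Total LOC = blank + comment + code
Total LOC = 80 + 95 + 335 = 510
SLOC (source only) = code = 335

Total LOC: 510, SLOC: 335


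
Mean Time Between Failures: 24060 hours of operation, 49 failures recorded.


Formula: MTBF = Total operating time / Number of failures
MTBF = 24060 / 49
MTBF = 491.02 hours

491.02 hours


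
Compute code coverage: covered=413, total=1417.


Coverage = covered / total * 100
Coverage = 413 / 1417 * 100
Coverage = 29.15%

29.15%


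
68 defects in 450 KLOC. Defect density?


Defect density = defects / KLOC
Defect density = 68 / 450
Defect density = 0.151 defects/KLOC

0.151 defects/KLOC


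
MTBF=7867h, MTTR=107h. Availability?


Availability = MTBF / (MTBF + MTTR)
Availability = 7867 / (7867 + 107)
Availability = 7867 / 7974
Availability = 98.6581%

98.6581%


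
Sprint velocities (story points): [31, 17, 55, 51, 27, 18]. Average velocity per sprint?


Formula: Avg velocity = Total points / Number of sprints
Points: [31, 17, 55, 51, 27, 18]
Sum = 31 + 17 + 55 + 51 + 27 + 18 = 199
Avg velocity = 199 / 6 = 33.17 points/sprint

33.17 points/sprint


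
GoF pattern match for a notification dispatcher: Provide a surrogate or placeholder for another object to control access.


This matches the Proxy pattern

Proxy


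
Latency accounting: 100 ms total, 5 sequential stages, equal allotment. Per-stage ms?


Formula: per_stage = total_budget / stages
per_stage = 100 / 5
per_stage = 20.0 ms

20.0 ms


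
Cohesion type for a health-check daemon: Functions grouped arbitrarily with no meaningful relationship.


Reasoning: Worst: random grouping
Type: Coincidental cohesion

Coincidental cohesion


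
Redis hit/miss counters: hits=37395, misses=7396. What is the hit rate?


Formula: hit rate = hits / (hits + misses) * 100
hit rate = 37395 / (37395 + 7396) * 100
hit rate = 37395 / 44791 * 100
hit rate = 83.49%

83.49%


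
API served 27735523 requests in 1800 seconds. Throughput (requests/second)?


Formula: throughput = requests / seconds
throughput = 27735523 / 1800
throughput = 15408.62 requests/second

15408.62 requests/second


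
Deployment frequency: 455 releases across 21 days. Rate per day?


Formula: deployments per day = releases / days
= 455 / 21
= 21.667 deploys/day
(equivalently, 151.67 deploys/week)

21.667 deploys/day


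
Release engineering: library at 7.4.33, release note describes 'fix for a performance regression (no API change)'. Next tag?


Current: 7.4.33
Change category: 'fix for a performance regression (no API change)' → patch bump
SemVer rule: patch bump → increment PATCH (MAJOR and MINOR unchanged)
New: 7.4.34

7.4.34


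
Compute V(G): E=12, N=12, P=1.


Formula: V(G) = E - N + 2P
V(G) = 12 - 12 + 2*1
V(G) = 0 + 2
V(G) = 2

2


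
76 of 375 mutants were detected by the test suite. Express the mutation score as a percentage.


Mutation score = killed / total * 100
Mutation score = 76 / 375 * 100
Mutation score = 20.27%

20.27%


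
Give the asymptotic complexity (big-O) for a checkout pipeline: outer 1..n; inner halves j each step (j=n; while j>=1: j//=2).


Reasoning: n times log n
Complexity: O(n log n)

O(n log n)


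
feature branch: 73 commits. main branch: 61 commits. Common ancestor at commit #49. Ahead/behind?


Common ancestor: commit #49
feature commits after divergence: 73 - 49 = 24
main commits after divergence: 61 - 49 = 12
feature is 24 commits ahead of main
main is 12 commits ahead of feature

feature ahead: 24, main ahead: 12


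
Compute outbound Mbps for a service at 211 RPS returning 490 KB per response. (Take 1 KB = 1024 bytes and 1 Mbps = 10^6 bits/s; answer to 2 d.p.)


Formula: Mbps = payload_bytes * RPS * 8 / 1e6
Payload per request = 490 KB = 490 * 1024 = 501760 bytes
Total bytes/sec = 501760 * 211 = 105871360
Total bits/sec = 105871360 * 8 = 846970880
Mbps = 846970880 / 1e6 = 846.97

846.97 Mbps


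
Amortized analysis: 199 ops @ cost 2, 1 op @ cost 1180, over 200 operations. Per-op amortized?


Formula: Amortized cost = Total cost / Operations
Total cost = (199 * 2) + (1 * 1180)
Total cost = 398 + 1180 = 1578
Amortized = 1578 / 200 = 7.89

7.89


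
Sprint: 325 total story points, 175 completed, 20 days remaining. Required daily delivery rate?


Formula: Required rate = Remaining points / Days left
Remaining = 325 - 175 = 150 points
Required rate = 150 / 20 = 7.5 points/day

7.5 points/day


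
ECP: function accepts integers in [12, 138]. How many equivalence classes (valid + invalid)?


Valid range: [12, 138]
Class 1: x < 12 — invalid
Class 2: 12 ≤ x ≤ 138 — valid
Class 3: x > 138 — invalid
Total equivalence classes: 3

3 equivalence classes


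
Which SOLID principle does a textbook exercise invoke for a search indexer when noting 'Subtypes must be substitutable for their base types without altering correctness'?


This describes the Liskov Substitution Principle (LSP)

Liskov Substitution Principle (LSP)


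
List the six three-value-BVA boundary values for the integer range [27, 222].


Range: [27, 222]
Boundaries: just below min, min, min+1, max-1, max, just above max
Values: [26, 27, 28, 221, 222, 223]

[26, 27, 28, 221, 222, 223]


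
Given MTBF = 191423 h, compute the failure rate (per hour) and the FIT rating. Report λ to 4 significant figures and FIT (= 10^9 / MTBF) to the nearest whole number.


Formula: λ = 1 / MTBF; FIT = λ × 1e9 = 1e9 / MTBF
λ = 1 / 191423 ≈ 5.224e-06 failures/hour
FIT = 1e9 / 191423 ≈ 5224 failures per 1e9 hours (nearest whole number)

λ = 5.224e-06 /h, FIT = 5224


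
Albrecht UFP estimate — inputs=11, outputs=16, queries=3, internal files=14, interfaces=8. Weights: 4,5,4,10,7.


UFP = EI*4 + EO*5 + EQ*4 + ILF*10 + EIF*7
UFP = 11*4 + 16*5 + 3*4 + 14*10 + 8*7
UFP = 44 + 80 + 12 + 140 + 56
UFP = 332

332


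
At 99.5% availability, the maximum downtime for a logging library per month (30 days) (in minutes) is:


Formula: allowed downtime = period * (100 - SLA) / 100
Period (month (30 days)) = 43200 minutes
Unavailability fraction = (100 - 99.5) / 100
Allowed downtime = 43200 * (100 - 99.5) / 100
Allowed downtime = 216.0 minutes

216.0 minutes


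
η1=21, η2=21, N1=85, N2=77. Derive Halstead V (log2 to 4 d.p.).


Formula: V = N * log2(η), where N = N1 + N2 and η = η1 + η2
η = 21 + 21 = 42
N = 85 + 77 = 162
log2(42) ≈ 5.3923
V = 162 * 5.3923 = 873.55

873.55


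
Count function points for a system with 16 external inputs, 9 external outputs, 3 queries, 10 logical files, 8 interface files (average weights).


UFP = EI*4 + EO*5 + EQ*4 + ILF*10 + EIF*7
UFP = 16*4 + 9*5 + 3*4 + 10*10 + 8*7
UFP = 64 + 45 + 12 + 100 + 56
UFP = 277

277


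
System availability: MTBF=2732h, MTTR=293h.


Availability = MTBF / (MTBF + MTTR)
Availability = 2732 / (2732 + 293)
Availability = 2732 / 3025
Availability = 90.314%

90.314%


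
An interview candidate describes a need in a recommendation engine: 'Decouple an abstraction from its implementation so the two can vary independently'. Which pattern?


This matches the Bridge pattern

Bridge


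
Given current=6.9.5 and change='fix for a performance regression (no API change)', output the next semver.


Current: 6.9.5
Change category: 'fix for a performance regression (no API change)' → patch bump
SemVer rule: patch bump → increment PATCH (MAJOR and MINOR unchanged)
New: 6.9.6

6.9.6


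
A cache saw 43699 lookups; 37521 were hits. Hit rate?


Formula: hit rate = hits / (hits + misses) * 100
hit rate = 37521 / (37521 + 6178) * 100
hit rate = 37521 / 43699 * 100
hit rate = 85.86%

85.86%


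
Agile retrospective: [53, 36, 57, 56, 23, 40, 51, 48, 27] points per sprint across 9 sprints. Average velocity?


Formula: Avg velocity = Total points / Number of sprints
Points: [53, 36, 57, 56, 23, 40, 51, 48, 27]
Sum = 53 + 36 + 57 + 56 + 23 + 40 + 51 + 48 + 27 = 391
Avg velocity = 391 / 9 = 43.44 points/sprint

43.44 points/sprint


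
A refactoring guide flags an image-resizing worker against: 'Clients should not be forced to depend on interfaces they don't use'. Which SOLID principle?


This describes the Interface Segregation Principle (ISP)

Interface Segregation Principle (ISP)


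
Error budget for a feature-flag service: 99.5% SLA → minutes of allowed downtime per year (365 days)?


Formula: allowed downtime = period * (100 - SLA) / 100
Period (year (365 days)) = 525600 minutes
Unavailability fraction = (100 - 99.5) / 100
Allowed downtime = 525600 * (100 - 99.5) / 100
Allowed downtime = 2628.0 minutes

2628.0 minutes


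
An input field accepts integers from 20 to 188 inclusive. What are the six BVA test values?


Range: [20, 188]
Boundaries: just below min, min, min+1, max-1, max, just above max
Values: [19, 20, 21, 187, 188, 189]

[19, 20, 21, 187, 188, 189]


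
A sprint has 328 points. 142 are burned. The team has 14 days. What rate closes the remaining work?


Formula: Required rate = Remaining points / Days left
Remaining = 328 - 142 = 186 points
Required rate = 186 / 14 = 13.29 points/day

13.29 points/day


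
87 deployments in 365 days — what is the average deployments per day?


Formula: deployments per day = releases / days
= 87 / 365
= 0.238 deploys/day
(equivalently, 1.67 deploys/week)

0.238 deploys/day


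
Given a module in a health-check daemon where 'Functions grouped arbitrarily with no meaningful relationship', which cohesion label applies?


Reasoning: Worst: random grouping
Type: Coincidental cohesion

Coincidental cohesion


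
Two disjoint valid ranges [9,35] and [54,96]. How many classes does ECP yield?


Valid ranges: [9,35] and [54,96]
Class 1: x < 9 — invalid
Class 2: 9 ≤ x ≤ 35 — valid
Class 3: 35 < x < 54 — invalid (gap between ranges)
Class 4: 54 ≤ x ≤ 96 — valid
Class 5: x > 96 — invalid
Total equivalence classes: 5

5 equivalence classes


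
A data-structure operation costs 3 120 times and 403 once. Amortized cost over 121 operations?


Formula: Amortized cost = Total cost / Operations
Total cost = (120 * 3) + (1 * 403)
Total cost = 360 + 403 = 763
Amortized = 763 / 121 = 6.3058

6.3058


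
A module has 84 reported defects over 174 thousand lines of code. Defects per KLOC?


Defect density = defects / KLOC
Defect density = 84 / 174
Defect density = 0.483 defects/KLOC

0.483 defects/KLOC


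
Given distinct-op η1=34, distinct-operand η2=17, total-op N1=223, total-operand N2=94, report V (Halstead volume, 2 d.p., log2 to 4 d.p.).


Formula: V = N * log2(η), where N = N1 + N2 and η = η1 + η2
η = 34 + 17 = 51
N = 223 + 94 = 317
log2(51) ≈ 5.6724
V = 317 * 5.6724 = 1798.15

1798.15


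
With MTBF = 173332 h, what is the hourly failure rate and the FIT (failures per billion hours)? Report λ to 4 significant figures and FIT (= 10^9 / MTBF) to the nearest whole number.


Formula: λ = 1 / MTBF; FIT = λ × 1e9 = 1e9 / MTBF
λ = 1 / 173332 ≈ 5.769e-06 failures/hour
FIT = 1e9 / 173332 ≈ 5769 failures per 1e9 hours (nearest whole number)

λ = 5.769e-06 /h, FIT = 5769


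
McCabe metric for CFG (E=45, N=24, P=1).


Formula: V(G) = E - N + 2P
V(G) = 45 - 24 + 2*1
V(G) = 21 + 2
V(G) = 23

23


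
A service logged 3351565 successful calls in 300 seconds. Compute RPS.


Formula: throughput = requests / seconds
throughput = 3351565 / 300
throughput = 11171.88 requests/second

11171.88 requests/second


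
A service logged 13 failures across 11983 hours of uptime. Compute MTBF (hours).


Formula: MTBF = Total operating time / Number of failures
MTBF = 11983 / 13
MTBF = 921.77 hours

921.77 hours


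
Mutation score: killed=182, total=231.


Mutation score = killed / total * 100
Mutation score = 182 / 231 * 100
Mutation score = 78.79%

78.79%


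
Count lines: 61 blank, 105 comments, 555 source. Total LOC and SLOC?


Total LOC = blank + comment + code
Total LOC = 61 + 105 + 555 = 721
SLOC (source only) = code = 555

Total LOC: 721, SLOC: 555


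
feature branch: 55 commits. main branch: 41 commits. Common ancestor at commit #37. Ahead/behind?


Common ancestor: commit #37
feature commits after divergence: 55 - 37 = 18
main commits after divergence: 41 - 37 = 4
feature is 18 commits ahead of main
main is 4 commits ahead of feature

feature ahead: 18, main ahead: 4


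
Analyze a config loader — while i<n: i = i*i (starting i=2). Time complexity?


Reasoning: squaring drives double-exponential growth; iterations ~ log log n
Complexity: O(log log n)

O(log log n)


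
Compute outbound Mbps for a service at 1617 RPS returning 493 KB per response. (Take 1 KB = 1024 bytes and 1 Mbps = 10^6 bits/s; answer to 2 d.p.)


Formula: Mbps = payload_bytes * RPS * 8 / 1e6
Payload per request = 493 KB = 493 * 1024 = 504832 bytes
Total bytes/sec = 504832 * 1617 = 816313344
Total bits/sec = 816313344 * 8 = 6530506752
Mbps = 6530506752 / 1e6 = 6530.51

6530.51 Mbps


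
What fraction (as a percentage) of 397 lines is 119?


Coverage = covered / total * 100
Coverage = 119 / 397 * 100
Coverage = 29.97%

29.97%


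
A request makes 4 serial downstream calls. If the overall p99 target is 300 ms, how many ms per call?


Formula: per_stage = total_budget / stages
per_stage = 300 / 4
per_stage = 75.0 ms

75.0 ms


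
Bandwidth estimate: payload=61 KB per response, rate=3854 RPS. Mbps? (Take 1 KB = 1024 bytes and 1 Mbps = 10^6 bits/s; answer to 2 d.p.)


Formula: Mbps = payload_bytes * RPS * 8 / 1e6
Payload per request = 61 KB = 61 * 1024 = 62464 bytes
Total bytes/sec = 62464 * 3854 = 240736256
Total bits/sec = 240736256 * 8 = 1925890048
Mbps = 1925890048 / 1e6 = 1925.89

1925.89 Mbps


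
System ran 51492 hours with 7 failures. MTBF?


Formula: MTBF = Total operating time / Number of failures
MTBF = 51492 / 7
MTBF = 7356.0 hours

7356.0 hours


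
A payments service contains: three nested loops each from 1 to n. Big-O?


Reasoning: three levels of nesting over n
Complexity: O(n^3)

O(n^3)


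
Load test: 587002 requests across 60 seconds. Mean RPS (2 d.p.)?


Formula: throughput = requests / seconds
throughput = 587002 / 60
throughput = 9783.37 requests/second

9783.37 requests/second


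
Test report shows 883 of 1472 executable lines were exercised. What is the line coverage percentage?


Coverage = covered / total * 100
Coverage = 883 / 1472 * 100
Coverage = 59.99%

59.99%


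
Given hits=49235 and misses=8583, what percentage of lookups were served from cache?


Formula: hit rate = hits / (hits + misses) * 100
hit rate = 49235 / (49235 + 8583) * 100
hit rate = 49235 / 57818 * 100
hit rate = 85.16%

85.16%


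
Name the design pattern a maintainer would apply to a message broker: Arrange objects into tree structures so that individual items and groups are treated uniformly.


This matches the Composite pattern

Composite


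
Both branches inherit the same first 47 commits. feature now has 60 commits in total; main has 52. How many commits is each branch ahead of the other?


Common ancestor: commit #47
feature commits after divergence: 60 - 47 = 13
main commits after divergence: 52 - 47 = 5
feature is 13 commits ahead of main
main is 5 commits ahead of feature

feature ahead: 13, main ahead: 5


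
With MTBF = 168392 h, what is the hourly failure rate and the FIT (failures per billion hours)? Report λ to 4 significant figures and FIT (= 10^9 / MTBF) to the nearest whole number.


Formula: λ = 1 / MTBF; FIT = λ × 1e9 = 1e9 / MTBF
λ = 1 / 168392 ≈ 5.939e-06 failures/hour
FIT = 1e9 / 168392 ≈ 5939 failures per 1e9 hours (nearest whole number)

λ = 5.939e-06 /h, FIT = 5939


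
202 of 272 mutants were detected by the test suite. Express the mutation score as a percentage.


Mutation score = killed / total * 100
Mutation score = 202 / 272 * 100
Mutation score = 74.26%

74.26%


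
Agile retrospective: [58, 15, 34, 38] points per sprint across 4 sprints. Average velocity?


Formula: Avg velocity = Total points / Number of sprints
Points: [58, 15, 34, 38]
Sum = 58 + 15 + 34 + 38 = 145
Avg velocity = 145 / 4 = 36.25 points/sprint

36.25 points/sprint


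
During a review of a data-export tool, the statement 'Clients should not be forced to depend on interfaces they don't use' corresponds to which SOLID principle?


This describes the Interface Segregation Principle (ISP)

Interface Segregation Principle (ISP)


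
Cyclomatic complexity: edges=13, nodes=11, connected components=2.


Formula: V(G) = E - N + 2P
V(G) = 13 - 11 + 2*2
V(G) = 2 + 4
V(G) = 6

6


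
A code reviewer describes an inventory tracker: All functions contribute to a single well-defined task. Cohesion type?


Reasoning: Best: single purpose
Type: Functional cohesion

Functional cohesion


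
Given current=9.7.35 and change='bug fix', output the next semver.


Current: 9.7.35
Change category: 'bug fix' → patch bump
SemVer rule: patch bump → increment PATCH (MAJOR and MINOR unchanged)
New: 9.7.36

9.7.36


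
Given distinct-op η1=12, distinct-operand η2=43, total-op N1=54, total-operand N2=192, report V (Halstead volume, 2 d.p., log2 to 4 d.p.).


Formula: V = N * log2(η), where N = N1 + N2 and η = η1 + η2
η = 12 + 43 = 55
N = 54 + 192 = 246
log2(55) ≈ 5.7814
V = 246 * 5.7814 = 1422.22

1422.22


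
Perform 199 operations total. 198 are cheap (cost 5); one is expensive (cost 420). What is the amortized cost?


Formula: Amortized cost = Total cost / Operations
Total cost = (198 * 5) + (1 * 420)
Total cost = 990 + 420 = 1410
Amortized = 1410 / 199 = 7.0854

7.0854


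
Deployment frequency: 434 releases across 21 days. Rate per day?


Formula: deployments per day = releases / days
= 434 / 21
= 20.667 deploys/day
(equivalently, 144.67 deploys/week)

20.667 deploys/day


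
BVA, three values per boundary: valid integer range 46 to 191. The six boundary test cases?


Range: [46, 191]
Boundaries: just below min, min, min+1, max-1, max, just above max
Values: [45, 46, 47, 190, 191, 192]

[45, 46, 47, 190, 191, 192]


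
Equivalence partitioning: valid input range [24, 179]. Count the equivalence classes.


Valid range: [24, 179]
Class 1: x < 24 — invalid
Class 2: 24 ≤ x ≤ 179 — valid
Class 3: x > 179 — invalid
Total equivalence classes: 3

3 equivalence classes


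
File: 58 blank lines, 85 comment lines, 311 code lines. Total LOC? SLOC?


Total LOC = blank + comment + code
Total LOC = 58 + 85 + 311 = 454
SLOC (source only) = code = 311

Total LOC: 454, SLOC: 311


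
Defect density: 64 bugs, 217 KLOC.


Defect density = defects / KLOC
Defect density = 64 / 217
Defect density = 0.295 defects/KLOC

0.295 defects/KLOC


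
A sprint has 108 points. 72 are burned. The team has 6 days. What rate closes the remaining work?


Formula: Required rate = Remaining points / Days left
Remaining = 108 - 72 = 36 points
Required rate = 36 / 6 = 6.0 points/day

6.0 points/day


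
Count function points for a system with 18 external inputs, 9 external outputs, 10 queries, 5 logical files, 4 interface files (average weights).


UFP = EI*4 + EO*5 + EQ*4 + ILF*10 + EIF*7
UFP = 18*4 + 9*5 + 10*4 + 5*10 + 4*7
UFP = 72 + 45 + 40 + 50 + 28
UFP = 235

235


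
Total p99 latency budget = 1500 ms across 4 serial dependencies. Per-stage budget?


Formula: per_stage = total_budget / stages
per_stage = 1500 / 4
per_stage = 375.0 ms

375.0 ms


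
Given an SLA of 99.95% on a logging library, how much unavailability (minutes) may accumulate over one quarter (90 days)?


Formula: allowed downtime = period * (100 - SLA) / 100
Period (quarter (90 days)) = 129600 minutes
Unavailability fraction = (100 - 99.95) / 100
Allowed downtime = 129600 * (100 - 99.95) / 100
Allowed downtime = 64.8 minutes

64.8 minutes


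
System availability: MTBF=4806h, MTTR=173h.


Availability = MTBF / (MTBF + MTTR)
Availability = 4806 / (4806 + 173)
Availability = 4806 / 4979
Availability = 96.5254%

96.5254%


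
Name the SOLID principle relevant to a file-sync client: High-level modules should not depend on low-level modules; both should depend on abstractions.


This describes the Dependency Inversion Principle (DIP)

Dependency Inversion Principle (DIP)


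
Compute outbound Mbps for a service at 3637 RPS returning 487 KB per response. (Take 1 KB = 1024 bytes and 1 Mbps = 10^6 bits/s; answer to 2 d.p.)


Formula: Mbps = payload_bytes * RPS * 8 / 1e6
Payload per request = 487 KB = 487 * 1024 = 498688 bytes
Total bytes/sec = 498688 * 3637 = 1813728256
Total bits/sec = 1813728256 * 8 = 14509826048
Mbps = 14509826048 / 1e6 = 14509.83

14509.83 Mbps


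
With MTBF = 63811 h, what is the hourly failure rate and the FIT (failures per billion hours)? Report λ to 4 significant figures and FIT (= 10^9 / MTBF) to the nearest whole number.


Formula: λ = 1 / MTBF; FIT = λ × 1e9 = 1e9 / MTBF
λ = 1 / 63811 ≈ 1.567e-05 failures/hour
FIT = 1e9 / 63811 ≈ 15671 failures per 1e9 hours (nearest whole number)

λ = 1.567e-05 /h, FIT = 15671


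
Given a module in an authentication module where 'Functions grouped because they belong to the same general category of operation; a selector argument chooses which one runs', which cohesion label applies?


Reasoning: Grouped by category of activity, not by data or sequence
Type: Logical cohesion

Logical cohesion


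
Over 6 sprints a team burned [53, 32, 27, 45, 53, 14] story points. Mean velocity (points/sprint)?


Formula: Avg velocity = Total points / Number of sprints
Points: [53, 32, 27, 45, 53, 14]
Sum = 53 + 32 + 27 + 45 + 53 + 14 = 224
Avg velocity = 224 / 6 = 37.33 points/sprint

37.33 points/sprint


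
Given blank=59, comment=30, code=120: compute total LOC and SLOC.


Total LOC = blank + comment + code
Total LOC = 59 + 30 + 120 = 209
SLOC (source only) = code = 120

Total LOC: 209, SLOC: 120


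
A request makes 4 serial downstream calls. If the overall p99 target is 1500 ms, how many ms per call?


Formula: per_stage = total_budget / stages
per_stage = 1500 / 4
per_stage = 375.0 ms

375.0 ms


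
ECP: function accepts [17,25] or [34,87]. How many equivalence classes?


Valid ranges: [17,25] and [34,87]
Class 1: x < 17 — invalid
Class 2: 17 ≤ x ≤ 25 — valid
Class 3: 25 < x < 34 — invalid (gap between ranges)
Class 4: 34 ≤ x ≤ 87 — valid
Class 5: x > 87 — invalid
Total equivalence classes: 5

5 equivalence classes


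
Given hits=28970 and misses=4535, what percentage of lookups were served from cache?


Formula: hit rate = hits / (hits + misses) * 100
hit rate = 28970 / (28970 + 4535) * 100
hit rate = 28970 / 33505 * 100
hit rate = 86.46%

86.46%


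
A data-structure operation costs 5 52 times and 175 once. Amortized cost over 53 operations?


Formula: Amortized cost = Total cost / Operations
Total cost = (52 * 5) + (1 * 175)
Total cost = 260 + 175 = 435
Amortized = 435 / 53 = 8.2075

8.2075


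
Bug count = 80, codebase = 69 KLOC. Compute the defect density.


Defect density = defects / KLOC
Defect density = 80 / 69
Defect density = 1.159 defects/KLOC

1.159 defects/KLOC


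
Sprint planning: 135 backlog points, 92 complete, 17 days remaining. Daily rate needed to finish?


Formula: Required rate = Remaining points / Days left
Remaining = 135 - 92 = 43 points
Required rate = 43 / 17 = 2.53 points/day

2.53 points/day


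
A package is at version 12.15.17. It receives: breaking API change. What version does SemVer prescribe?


Current: 12.15.17
Change category: 'breaking API change' → major bump
SemVer rule: major bump → increment MAJOR, reset MINOR and PATCH to 0
New: 13.0.0

13.0.0


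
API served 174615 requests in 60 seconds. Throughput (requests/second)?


Formula: throughput = requests / seconds
throughput = 174615 / 60
throughput = 2910.25 requests/second

2910.25 requests/second


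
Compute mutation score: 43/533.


Mutation score = killed / total * 100
Mutation score = 43 / 533 * 100
Mutation score = 8.07%

8.07%
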